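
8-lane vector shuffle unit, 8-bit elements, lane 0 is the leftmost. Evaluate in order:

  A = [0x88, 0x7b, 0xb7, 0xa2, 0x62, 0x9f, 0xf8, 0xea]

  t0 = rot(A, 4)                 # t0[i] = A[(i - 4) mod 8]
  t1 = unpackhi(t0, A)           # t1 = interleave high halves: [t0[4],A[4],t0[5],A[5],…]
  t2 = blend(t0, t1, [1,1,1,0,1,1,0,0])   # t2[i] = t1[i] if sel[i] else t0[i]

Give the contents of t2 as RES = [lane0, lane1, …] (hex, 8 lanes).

RES = [0x88, 0x62, 0x7b, 0xea, 0xb7, 0xf8, 0xb7, 0xa2]

  t0: 62 9f f8 ea 88 7b b7 a2
  t1: 88 62 7b 9f b7 f8 a2 ea
  t2: 88 62 7b ea b7 f8 b7 a2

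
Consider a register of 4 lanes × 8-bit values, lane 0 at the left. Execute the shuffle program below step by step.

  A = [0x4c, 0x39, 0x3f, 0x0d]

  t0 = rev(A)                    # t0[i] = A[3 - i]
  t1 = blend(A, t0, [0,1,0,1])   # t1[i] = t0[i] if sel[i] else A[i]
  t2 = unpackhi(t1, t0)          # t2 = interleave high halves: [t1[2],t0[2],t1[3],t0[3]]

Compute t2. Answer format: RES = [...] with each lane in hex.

RES = [ 0x3f  0x39  0x4c  0x4c ]

→ t0 |0d|3f|39|4c|
→ t1 |4c|3f|3f|4c|
→ t2 |3f|39|4c|4c|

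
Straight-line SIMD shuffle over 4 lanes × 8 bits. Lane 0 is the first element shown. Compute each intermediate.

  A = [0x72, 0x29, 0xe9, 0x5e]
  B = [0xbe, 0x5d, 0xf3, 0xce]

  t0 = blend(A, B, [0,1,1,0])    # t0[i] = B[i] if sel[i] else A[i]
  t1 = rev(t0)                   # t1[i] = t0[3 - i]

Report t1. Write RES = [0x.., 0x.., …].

RES = [ 0x5e  0xf3  0x5d  0x72 ]

  t0: 72 5d f3 5e
  t1: 5e f3 5d 72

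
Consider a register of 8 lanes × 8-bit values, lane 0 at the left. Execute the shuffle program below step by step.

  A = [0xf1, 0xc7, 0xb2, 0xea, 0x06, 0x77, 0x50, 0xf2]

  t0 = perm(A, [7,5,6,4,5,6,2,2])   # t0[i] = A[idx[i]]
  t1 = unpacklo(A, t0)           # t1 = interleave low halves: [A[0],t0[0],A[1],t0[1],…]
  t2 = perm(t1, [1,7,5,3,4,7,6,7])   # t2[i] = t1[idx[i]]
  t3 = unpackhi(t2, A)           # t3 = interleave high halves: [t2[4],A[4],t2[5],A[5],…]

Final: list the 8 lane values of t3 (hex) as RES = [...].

RES = [0xb2, 0x06, 0x06, 0x77, 0xea, 0x50, 0x06, 0xf2]

  t0: f2 77 50 06 77 50 b2 b2
  t1: f1 f2 c7 77 b2 50 ea 06
  t2: f2 06 50 77 b2 06 ea 06
  t3: b2 06 06 77 ea 50 06 f2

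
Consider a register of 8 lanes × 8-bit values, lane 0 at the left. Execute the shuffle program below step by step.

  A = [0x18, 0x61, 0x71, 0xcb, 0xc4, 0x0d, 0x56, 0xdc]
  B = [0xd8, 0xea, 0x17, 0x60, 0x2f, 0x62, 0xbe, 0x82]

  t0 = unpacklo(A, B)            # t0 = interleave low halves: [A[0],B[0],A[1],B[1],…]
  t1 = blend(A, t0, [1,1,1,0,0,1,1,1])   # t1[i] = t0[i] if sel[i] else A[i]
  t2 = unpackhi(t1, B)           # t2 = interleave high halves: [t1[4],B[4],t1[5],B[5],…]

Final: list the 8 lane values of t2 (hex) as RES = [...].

→ t0 |18|d8|61|ea|71|17|cb|60|
→ t1 |18|d8|61|cb|c4|17|cb|60|
→ t2 |c4|2f|17|62|cb|be|60|82|

RES = [0xc4, 0x2f, 0x17, 0x62, 0xcb, 0xbe, 0x60, 0x82]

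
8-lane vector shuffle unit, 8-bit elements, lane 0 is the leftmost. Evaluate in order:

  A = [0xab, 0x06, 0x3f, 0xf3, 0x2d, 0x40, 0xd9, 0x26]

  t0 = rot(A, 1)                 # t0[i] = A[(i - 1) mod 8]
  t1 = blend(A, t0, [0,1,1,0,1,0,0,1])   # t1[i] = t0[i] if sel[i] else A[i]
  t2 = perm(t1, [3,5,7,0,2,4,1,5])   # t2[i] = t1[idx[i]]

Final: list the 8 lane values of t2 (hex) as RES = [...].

RES = [0xf3, 0x40, 0xd9, 0xab, 0x06, 0xf3, 0xab, 0x40]

t0 = [0x26, 0xab, 0x06, 0x3f, 0xf3, 0x2d, 0x40, 0xd9]
t1 = [0xab, 0xab, 0x06, 0xf3, 0xf3, 0x40, 0xd9, 0xd9]
t2 = [0xf3, 0x40, 0xd9, 0xab, 0x06, 0xf3, 0xab, 0x40]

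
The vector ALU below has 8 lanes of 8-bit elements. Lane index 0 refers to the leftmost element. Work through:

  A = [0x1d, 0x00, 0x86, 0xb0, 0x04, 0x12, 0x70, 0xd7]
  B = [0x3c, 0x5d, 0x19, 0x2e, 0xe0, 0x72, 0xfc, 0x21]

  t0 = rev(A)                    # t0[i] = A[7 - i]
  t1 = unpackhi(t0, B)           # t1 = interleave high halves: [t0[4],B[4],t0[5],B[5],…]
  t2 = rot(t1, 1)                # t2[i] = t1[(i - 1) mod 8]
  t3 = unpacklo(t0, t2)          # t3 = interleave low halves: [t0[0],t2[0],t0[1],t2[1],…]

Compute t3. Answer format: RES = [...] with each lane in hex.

RES = [ 0xd7  0x21  0x70  0xb0  0x12  0xe0  0x04  0x86 ]

t0 = [0xd7, 0x70, 0x12, 0x04, 0xb0, 0x86, 0x00, 0x1d]
t1 = [0xb0, 0xe0, 0x86, 0x72, 0x00, 0xfc, 0x1d, 0x21]
t2 = [0x21, 0xb0, 0xe0, 0x86, 0x72, 0x00, 0xfc, 0x1d]
t3 = [0xd7, 0x21, 0x70, 0xb0, 0x12, 0xe0, 0x04, 0x86]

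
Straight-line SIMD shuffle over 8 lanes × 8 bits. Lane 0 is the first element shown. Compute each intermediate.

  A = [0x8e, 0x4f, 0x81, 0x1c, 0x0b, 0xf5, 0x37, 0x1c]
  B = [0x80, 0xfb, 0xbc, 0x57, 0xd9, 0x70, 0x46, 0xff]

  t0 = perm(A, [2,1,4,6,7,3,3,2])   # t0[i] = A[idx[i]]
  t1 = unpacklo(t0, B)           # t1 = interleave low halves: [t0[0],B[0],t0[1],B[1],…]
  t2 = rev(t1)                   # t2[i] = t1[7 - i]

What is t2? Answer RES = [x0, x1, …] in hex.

RES = [ 0x57  0x37  0xbc  0x0b  0xfb  0x4f  0x80  0x81 ]

  t0: 81 4f 0b 37 1c 1c 1c 81
  t1: 81 80 4f fb 0b bc 37 57
  t2: 57 37 bc 0b fb 4f 80 81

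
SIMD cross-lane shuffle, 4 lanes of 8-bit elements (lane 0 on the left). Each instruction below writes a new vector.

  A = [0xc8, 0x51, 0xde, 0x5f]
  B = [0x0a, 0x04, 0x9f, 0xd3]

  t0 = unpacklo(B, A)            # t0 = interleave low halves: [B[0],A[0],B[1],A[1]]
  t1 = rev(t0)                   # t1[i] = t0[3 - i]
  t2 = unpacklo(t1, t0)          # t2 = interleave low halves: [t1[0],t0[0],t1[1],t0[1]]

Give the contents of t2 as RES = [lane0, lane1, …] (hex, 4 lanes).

RES = [0x51, 0x0a, 0x04, 0xc8]

t0 = [0x0a, 0xc8, 0x04, 0x51]
t1 = [0x51, 0x04, 0xc8, 0x0a]
t2 = [0x51, 0x0a, 0x04, 0xc8]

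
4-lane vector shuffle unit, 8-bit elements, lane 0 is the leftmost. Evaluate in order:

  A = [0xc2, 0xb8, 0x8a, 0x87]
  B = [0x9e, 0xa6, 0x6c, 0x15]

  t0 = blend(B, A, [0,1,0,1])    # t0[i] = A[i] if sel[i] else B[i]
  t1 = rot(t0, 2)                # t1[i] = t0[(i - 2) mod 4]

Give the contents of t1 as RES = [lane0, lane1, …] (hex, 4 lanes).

t0 = [0x9e, 0xb8, 0x6c, 0x87]
t1 = [0x6c, 0x87, 0x9e, 0xb8]

RES = [0x6c, 0x87, 0x9e, 0xb8]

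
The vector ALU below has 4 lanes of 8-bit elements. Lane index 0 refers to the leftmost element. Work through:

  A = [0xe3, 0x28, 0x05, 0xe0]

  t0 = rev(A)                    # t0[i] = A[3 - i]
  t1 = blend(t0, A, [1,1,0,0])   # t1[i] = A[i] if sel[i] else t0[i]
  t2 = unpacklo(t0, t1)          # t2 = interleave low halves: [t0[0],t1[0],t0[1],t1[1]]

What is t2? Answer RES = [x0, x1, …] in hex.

RES = [ 0xe0  0xe3  0x05  0x28 ]

  t0: e0 05 28 e3
  t1: e3 28 28 e3
  t2: e0 e3 05 28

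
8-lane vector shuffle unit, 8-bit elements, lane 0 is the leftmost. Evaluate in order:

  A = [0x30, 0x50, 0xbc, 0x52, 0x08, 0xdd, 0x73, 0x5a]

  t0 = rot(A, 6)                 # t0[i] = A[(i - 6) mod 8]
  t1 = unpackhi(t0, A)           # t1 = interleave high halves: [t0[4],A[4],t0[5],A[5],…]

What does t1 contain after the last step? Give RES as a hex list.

→ t0 |bc|52|08|dd|73|5a|30|50|
→ t1 |73|08|5a|dd|30|73|50|5a|

RES = [0x73, 0x08, 0x5a, 0xdd, 0x30, 0x73, 0x50, 0x5a]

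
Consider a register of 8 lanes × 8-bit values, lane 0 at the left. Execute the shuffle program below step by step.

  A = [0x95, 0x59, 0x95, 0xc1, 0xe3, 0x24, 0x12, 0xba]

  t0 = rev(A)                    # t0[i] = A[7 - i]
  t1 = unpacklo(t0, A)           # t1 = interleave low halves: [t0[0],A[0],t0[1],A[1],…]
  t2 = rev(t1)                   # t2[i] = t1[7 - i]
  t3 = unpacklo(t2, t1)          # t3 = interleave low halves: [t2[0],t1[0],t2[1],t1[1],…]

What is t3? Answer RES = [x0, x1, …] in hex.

RES = [ 0xc1  0xba  0xe3  0x95  0x95  0x12  0x24  0x59 ]

  t0: ba 12 24 e3 c1 95 59 95
  t1: ba 95 12 59 24 95 e3 c1
  t2: c1 e3 95 24 59 12 95 ba
  t3: c1 ba e3 95 95 12 24 59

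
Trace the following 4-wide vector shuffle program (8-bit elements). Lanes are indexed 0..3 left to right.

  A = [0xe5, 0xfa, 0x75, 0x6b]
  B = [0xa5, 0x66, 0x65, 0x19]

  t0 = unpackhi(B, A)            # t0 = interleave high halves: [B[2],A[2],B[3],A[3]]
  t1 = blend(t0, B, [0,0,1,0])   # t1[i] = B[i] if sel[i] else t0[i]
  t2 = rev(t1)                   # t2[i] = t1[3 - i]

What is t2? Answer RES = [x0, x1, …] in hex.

RES = [0x6b, 0x65, 0x75, 0x65]

  t0: 65 75 19 6b
  t1: 65 75 65 6b
  t2: 6b 65 75 65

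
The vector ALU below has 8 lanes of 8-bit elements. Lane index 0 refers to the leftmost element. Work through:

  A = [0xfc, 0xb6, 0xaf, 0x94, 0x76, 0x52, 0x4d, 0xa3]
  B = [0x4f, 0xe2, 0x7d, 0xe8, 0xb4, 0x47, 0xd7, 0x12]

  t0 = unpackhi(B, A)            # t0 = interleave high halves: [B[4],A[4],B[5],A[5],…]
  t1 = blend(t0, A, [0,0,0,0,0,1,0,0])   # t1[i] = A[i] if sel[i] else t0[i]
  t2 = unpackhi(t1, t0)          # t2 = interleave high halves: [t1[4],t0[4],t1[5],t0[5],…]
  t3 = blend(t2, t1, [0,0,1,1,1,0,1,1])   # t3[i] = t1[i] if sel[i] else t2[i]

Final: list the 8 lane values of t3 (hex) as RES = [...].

RES = [ 0xd7  0xd7  0x47  0x52  0xd7  0x12  0x12  0xa3 ]

→ t0 |b4|76|47|52|d7|4d|12|a3|
→ t1 |b4|76|47|52|d7|52|12|a3|
→ t2 |d7|d7|52|4d|12|12|a3|a3|
→ t3 |d7|d7|47|52|d7|12|12|a3|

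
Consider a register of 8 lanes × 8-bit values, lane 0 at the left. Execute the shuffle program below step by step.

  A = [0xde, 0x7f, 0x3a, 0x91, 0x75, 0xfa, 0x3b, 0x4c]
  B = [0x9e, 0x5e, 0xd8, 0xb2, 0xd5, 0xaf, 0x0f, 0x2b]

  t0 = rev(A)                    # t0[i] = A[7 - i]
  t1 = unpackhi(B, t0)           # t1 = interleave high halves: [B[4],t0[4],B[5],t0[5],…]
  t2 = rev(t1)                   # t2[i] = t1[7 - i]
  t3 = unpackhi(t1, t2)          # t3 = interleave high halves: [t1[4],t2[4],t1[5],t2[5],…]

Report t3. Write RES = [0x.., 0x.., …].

RES = [0x0f, 0x3a, 0x7f, 0xaf, 0x2b, 0x91, 0xde, 0xd5]

t0 = [0x4c, 0x3b, 0xfa, 0x75, 0x91, 0x3a, 0x7f, 0xde]
t1 = [0xd5, 0x91, 0xaf, 0x3a, 0x0f, 0x7f, 0x2b, 0xde]
t2 = [0xde, 0x2b, 0x7f, 0x0f, 0x3a, 0xaf, 0x91, 0xd5]
t3 = [0x0f, 0x3a, 0x7f, 0xaf, 0x2b, 0x91, 0xde, 0xd5]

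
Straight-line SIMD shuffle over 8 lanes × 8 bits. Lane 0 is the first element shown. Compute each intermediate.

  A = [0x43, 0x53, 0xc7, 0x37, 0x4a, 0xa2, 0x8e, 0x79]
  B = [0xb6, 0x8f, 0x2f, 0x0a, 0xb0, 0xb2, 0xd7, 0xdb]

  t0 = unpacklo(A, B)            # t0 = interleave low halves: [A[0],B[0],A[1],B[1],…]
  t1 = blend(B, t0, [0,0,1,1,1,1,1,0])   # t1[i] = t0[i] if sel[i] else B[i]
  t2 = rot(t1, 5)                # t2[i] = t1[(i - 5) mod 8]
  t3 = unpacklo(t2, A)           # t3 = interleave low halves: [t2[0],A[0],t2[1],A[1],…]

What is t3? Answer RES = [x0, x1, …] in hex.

→ t0 |43|b6|53|8f|c7|2f|37|0a|
→ t1 |b6|8f|53|8f|c7|2f|37|db|
→ t2 |8f|c7|2f|37|db|b6|8f|53|
→ t3 |8f|43|c7|53|2f|c7|37|37|

RES = [0x8f, 0x43, 0xc7, 0x53, 0x2f, 0xc7, 0x37, 0x37]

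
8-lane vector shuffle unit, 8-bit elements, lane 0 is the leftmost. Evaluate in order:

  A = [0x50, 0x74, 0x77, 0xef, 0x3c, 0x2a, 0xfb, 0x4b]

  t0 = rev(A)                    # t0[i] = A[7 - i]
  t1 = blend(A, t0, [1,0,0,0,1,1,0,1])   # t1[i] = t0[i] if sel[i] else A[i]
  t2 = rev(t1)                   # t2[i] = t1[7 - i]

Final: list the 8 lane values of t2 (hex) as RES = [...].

RES = [ 0x50  0xfb  0x77  0xef  0xef  0x77  0x74  0x4b ]

→ t0 |4b|fb|2a|3c|ef|77|74|50|
→ t1 |4b|74|77|ef|ef|77|fb|50|
→ t2 |50|fb|77|ef|ef|77|74|4b|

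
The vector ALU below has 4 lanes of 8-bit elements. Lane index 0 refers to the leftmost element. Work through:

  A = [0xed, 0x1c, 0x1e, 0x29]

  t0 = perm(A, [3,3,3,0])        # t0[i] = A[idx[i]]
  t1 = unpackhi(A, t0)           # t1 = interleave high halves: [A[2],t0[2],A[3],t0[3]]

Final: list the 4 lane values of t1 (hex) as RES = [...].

RES = [0x1e, 0x29, 0x29, 0xed]

t0 = [0x29, 0x29, 0x29, 0xed]
t1 = [0x1e, 0x29, 0x29, 0xed]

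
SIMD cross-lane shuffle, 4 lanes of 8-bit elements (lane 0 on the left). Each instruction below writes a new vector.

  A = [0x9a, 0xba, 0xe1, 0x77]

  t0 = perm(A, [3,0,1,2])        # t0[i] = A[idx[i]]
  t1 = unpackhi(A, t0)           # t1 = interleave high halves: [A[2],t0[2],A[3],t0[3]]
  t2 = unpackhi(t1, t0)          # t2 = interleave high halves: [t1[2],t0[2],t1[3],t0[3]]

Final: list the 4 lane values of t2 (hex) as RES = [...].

RES = [ 0x77  0xba  0xe1  0xe1 ]

t0 = [0x77, 0x9a, 0xba, 0xe1]
t1 = [0xe1, 0xba, 0x77, 0xe1]
t2 = [0x77, 0xba, 0xe1, 0xe1]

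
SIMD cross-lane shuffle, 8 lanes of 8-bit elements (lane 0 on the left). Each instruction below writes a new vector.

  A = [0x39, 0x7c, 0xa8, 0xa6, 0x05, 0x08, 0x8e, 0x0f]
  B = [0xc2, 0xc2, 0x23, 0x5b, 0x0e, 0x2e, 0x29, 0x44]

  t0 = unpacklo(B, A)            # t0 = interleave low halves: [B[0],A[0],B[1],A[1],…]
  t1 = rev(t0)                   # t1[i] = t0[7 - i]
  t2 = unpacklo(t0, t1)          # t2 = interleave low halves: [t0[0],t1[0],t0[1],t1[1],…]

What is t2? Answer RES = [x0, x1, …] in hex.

  t0: c2 39 c2 7c 23 a8 5b a6
  t1: a6 5b a8 23 7c c2 39 c2
  t2: c2 a6 39 5b c2 a8 7c 23

RES = [0xc2, 0xa6, 0x39, 0x5b, 0xc2, 0xa8, 0x7c, 0x23]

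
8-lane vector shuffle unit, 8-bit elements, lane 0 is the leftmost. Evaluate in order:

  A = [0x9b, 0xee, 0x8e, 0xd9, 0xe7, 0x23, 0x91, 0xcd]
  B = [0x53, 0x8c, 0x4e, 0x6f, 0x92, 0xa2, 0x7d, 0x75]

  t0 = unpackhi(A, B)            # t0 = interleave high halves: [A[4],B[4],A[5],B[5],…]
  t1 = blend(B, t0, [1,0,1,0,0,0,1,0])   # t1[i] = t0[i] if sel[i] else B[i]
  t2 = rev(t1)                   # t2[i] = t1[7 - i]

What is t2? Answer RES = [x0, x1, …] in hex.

RES = [0x75, 0xcd, 0xa2, 0x92, 0x6f, 0x23, 0x8c, 0xe7]

t0 = [0xe7, 0x92, 0x23, 0xa2, 0x91, 0x7d, 0xcd, 0x75]
t1 = [0xe7, 0x8c, 0x23, 0x6f, 0x92, 0xa2, 0xcd, 0x75]
t2 = [0x75, 0xcd, 0xa2, 0x92, 0x6f, 0x23, 0x8c, 0xe7]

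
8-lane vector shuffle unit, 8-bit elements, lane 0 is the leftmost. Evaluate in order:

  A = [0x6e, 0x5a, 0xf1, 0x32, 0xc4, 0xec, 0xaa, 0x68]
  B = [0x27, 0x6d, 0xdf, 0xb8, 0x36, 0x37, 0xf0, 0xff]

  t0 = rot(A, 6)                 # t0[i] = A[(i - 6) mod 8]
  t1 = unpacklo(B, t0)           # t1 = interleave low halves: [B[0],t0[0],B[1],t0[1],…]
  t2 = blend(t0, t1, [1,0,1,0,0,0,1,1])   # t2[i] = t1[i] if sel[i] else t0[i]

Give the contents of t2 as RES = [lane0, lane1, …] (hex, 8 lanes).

RES = [ 0x27  0x32  0x6d  0xec  0xaa  0x68  0xb8  0xec ]

→ t0 |f1|32|c4|ec|aa|68|6e|5a|
→ t1 |27|f1|6d|32|df|c4|b8|ec|
→ t2 |27|32|6d|ec|aa|68|b8|ec|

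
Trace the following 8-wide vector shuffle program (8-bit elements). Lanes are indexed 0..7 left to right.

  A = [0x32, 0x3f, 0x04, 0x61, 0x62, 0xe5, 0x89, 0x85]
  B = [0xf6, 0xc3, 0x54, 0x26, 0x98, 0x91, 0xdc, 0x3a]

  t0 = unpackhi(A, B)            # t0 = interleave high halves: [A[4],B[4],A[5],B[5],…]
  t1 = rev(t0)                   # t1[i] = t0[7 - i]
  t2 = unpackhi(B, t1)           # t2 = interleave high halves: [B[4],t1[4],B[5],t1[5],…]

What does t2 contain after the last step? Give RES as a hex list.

  t0: 62 98 e5 91 89 dc 85 3a
  t1: 3a 85 dc 89 91 e5 98 62
  t2: 98 91 91 e5 dc 98 3a 62

RES = [0x98, 0x91, 0x91, 0xe5, 0xdc, 0x98, 0x3a, 0x62]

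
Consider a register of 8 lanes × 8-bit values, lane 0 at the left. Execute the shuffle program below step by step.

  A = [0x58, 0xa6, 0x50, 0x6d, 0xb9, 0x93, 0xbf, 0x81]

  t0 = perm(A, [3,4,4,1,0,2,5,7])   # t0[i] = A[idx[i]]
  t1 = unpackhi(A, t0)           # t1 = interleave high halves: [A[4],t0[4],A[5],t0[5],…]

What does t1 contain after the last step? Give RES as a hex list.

t0 = [0x6d, 0xb9, 0xb9, 0xa6, 0x58, 0x50, 0x93, 0x81]
t1 = [0xb9, 0x58, 0x93, 0x50, 0xbf, 0x93, 0x81, 0x81]

RES = [0xb9, 0x58, 0x93, 0x50, 0xbf, 0x93, 0x81, 0x81]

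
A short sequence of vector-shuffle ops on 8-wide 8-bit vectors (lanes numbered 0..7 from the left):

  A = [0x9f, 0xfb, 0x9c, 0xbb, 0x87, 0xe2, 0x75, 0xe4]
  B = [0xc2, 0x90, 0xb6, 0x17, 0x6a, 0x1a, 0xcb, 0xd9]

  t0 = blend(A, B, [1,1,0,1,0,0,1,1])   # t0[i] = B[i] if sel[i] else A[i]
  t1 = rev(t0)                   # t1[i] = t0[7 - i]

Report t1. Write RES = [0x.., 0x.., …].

RES = [0xd9, 0xcb, 0xe2, 0x87, 0x17, 0x9c, 0x90, 0xc2]

  t0: c2 90 9c 17 87 e2 cb d9
  t1: d9 cb e2 87 17 9c 90 c2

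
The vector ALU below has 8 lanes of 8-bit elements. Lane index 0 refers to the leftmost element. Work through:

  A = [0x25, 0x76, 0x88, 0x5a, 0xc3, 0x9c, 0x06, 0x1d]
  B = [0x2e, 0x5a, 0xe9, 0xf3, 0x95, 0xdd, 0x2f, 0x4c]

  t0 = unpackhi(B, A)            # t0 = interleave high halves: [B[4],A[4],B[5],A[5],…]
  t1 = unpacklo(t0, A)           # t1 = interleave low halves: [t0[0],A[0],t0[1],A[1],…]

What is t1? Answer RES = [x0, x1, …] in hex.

t0 = [0x95, 0xc3, 0xdd, 0x9c, 0x2f, 0x06, 0x4c, 0x1d]
t1 = [0x95, 0x25, 0xc3, 0x76, 0xdd, 0x88, 0x9c, 0x5a]

RES = [ 0x95  0x25  0xc3  0x76  0xdd  0x88  0x9c  0x5a ]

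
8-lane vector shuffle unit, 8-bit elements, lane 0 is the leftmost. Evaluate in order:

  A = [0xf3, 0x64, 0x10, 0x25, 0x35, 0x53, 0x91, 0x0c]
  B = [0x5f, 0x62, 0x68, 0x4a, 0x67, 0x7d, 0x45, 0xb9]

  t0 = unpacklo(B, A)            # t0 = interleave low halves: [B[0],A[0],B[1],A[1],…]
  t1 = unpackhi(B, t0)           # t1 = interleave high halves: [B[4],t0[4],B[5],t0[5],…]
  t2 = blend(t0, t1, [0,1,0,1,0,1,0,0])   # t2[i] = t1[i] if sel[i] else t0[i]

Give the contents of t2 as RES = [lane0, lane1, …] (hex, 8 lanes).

t0 = [0x5f, 0xf3, 0x62, 0x64, 0x68, 0x10, 0x4a, 0x25]
t1 = [0x67, 0x68, 0x7d, 0x10, 0x45, 0x4a, 0xb9, 0x25]
t2 = [0x5f, 0x68, 0x62, 0x10, 0x68, 0x4a, 0x4a, 0x25]

RES = [ 0x5f  0x68  0x62  0x10  0x68  0x4a  0x4a  0x25 ]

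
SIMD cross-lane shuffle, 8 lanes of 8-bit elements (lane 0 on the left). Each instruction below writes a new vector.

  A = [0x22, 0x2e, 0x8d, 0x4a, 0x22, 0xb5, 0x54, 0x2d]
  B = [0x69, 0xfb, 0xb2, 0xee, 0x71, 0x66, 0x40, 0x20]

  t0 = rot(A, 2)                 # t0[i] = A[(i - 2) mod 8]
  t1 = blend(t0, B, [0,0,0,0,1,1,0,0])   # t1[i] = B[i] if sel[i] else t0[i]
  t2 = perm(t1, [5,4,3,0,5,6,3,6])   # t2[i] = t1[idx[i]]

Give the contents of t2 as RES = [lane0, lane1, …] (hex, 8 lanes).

RES = [0x66, 0x71, 0x2e, 0x54, 0x66, 0x22, 0x2e, 0x22]

→ t0 |54|2d|22|2e|8d|4a|22|b5|
→ t1 |54|2d|22|2e|71|66|22|b5|
→ t2 |66|71|2e|54|66|22|2e|22|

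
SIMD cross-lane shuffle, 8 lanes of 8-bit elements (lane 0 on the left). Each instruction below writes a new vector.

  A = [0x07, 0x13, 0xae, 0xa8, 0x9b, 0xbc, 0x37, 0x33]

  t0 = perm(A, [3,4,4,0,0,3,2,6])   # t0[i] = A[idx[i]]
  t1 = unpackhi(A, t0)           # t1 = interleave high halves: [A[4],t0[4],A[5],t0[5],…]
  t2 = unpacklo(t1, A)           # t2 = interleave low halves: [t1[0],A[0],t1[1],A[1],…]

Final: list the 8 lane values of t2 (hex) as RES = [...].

t0 = [0xa8, 0x9b, 0x9b, 0x07, 0x07, 0xa8, 0xae, 0x37]
t1 = [0x9b, 0x07, 0xbc, 0xa8, 0x37, 0xae, 0x33, 0x37]
t2 = [0x9b, 0x07, 0x07, 0x13, 0xbc, 0xae, 0xa8, 0xa8]

RES = [0x9b, 0x07, 0x07, 0x13, 0xbc, 0xae, 0xa8, 0xa8]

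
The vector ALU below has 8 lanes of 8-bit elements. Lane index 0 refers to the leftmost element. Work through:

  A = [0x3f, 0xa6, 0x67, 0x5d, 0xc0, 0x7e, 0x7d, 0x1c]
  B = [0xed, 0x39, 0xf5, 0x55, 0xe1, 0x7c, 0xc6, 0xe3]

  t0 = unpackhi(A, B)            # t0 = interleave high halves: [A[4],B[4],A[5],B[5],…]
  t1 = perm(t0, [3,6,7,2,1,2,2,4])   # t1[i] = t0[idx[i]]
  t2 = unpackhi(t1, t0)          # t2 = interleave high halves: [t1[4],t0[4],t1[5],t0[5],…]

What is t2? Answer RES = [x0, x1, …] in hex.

RES = [ 0xe1  0x7d  0x7e  0xc6  0x7e  0x1c  0x7d  0xe3 ]

  t0: c0 e1 7e 7c 7d c6 1c e3
  t1: 7c 1c e3 7e e1 7e 7e 7d
  t2: e1 7d 7e c6 7e 1c 7d e3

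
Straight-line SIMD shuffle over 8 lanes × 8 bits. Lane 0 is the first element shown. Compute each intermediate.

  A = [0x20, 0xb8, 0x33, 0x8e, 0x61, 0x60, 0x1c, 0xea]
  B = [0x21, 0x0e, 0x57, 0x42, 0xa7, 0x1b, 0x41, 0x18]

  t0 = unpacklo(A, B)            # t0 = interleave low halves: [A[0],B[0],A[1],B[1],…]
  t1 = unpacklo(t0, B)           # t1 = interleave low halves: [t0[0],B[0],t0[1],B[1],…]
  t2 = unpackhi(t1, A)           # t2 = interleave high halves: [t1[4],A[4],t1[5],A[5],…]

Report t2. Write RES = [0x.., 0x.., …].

→ t0 |20|21|b8|0e|33|57|8e|42|
→ t1 |20|21|21|0e|b8|57|0e|42|
→ t2 |b8|61|57|60|0e|1c|42|ea|

RES = [0xb8, 0x61, 0x57, 0x60, 0x0e, 0x1c, 0x42, 0xea]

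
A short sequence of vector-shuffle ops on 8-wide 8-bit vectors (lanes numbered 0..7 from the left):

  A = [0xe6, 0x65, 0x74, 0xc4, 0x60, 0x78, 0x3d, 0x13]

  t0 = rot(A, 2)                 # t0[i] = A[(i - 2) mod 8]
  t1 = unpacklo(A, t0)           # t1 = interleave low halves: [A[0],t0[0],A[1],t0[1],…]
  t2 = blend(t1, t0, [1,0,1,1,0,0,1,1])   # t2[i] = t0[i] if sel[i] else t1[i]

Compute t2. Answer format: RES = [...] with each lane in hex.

RES = [0x3d, 0x3d, 0xe6, 0x65, 0x74, 0xe6, 0x60, 0x78]

t0 = [0x3d, 0x13, 0xe6, 0x65, 0x74, 0xc4, 0x60, 0x78]
t1 = [0xe6, 0x3d, 0x65, 0x13, 0x74, 0xe6, 0xc4, 0x65]
t2 = [0x3d, 0x3d, 0xe6, 0x65, 0x74, 0xe6, 0x60, 0x78]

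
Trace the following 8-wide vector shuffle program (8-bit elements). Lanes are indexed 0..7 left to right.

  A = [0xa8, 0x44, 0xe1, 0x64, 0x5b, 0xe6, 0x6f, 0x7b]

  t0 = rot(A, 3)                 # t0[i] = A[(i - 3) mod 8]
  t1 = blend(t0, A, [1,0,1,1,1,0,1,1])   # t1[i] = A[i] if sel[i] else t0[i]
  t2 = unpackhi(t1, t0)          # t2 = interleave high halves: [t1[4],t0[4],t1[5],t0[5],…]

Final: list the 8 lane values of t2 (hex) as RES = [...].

  t0: e6 6f 7b a8 44 e1 64 5b
  t1: a8 6f e1 64 5b e1 6f 7b
  t2: 5b 44 e1 e1 6f 64 7b 5b

RES = [ 0x5b  0x44  0xe1  0xe1  0x6f  0x64  0x7b  0x5b ]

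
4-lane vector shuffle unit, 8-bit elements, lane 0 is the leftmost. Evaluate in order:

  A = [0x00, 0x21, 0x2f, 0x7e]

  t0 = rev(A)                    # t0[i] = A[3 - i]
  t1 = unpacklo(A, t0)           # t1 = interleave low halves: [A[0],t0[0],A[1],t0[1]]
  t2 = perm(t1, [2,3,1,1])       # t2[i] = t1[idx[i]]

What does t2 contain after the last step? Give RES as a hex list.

RES = [0x21, 0x2f, 0x7e, 0x7e]

  t0: 7e 2f 21 00
  t1: 00 7e 21 2f
  t2: 21 2f 7e 7e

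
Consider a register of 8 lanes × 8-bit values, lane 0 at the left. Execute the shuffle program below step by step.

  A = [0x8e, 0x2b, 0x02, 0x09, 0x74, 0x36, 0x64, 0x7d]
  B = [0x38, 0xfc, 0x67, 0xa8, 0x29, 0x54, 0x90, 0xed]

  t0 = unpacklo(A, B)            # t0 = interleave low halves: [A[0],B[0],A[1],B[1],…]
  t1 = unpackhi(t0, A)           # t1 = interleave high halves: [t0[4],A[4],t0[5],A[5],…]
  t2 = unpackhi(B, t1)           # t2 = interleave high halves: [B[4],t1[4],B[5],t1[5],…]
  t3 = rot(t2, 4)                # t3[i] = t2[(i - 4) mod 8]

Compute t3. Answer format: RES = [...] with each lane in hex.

RES = [ 0x90  0xa8  0xed  0x7d  0x29  0x09  0x54  0x64 ]

→ t0 |8e|38|2b|fc|02|67|09|a8|
→ t1 |02|74|67|36|09|64|a8|7d|
→ t2 |29|09|54|64|90|a8|ed|7d|
→ t3 |90|a8|ed|7d|29|09|54|64|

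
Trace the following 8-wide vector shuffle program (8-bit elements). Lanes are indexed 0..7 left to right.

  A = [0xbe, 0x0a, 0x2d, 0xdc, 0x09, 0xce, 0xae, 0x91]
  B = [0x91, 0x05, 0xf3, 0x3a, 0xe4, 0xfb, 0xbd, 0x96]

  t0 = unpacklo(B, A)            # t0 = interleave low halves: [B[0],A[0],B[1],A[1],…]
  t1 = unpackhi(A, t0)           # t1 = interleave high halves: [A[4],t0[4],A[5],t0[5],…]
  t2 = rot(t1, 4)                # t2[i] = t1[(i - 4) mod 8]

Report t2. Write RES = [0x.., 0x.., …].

RES = [ 0xae  0x3a  0x91  0xdc  0x09  0xf3  0xce  0x2d ]

→ t0 |91|be|05|0a|f3|2d|3a|dc|
→ t1 |09|f3|ce|2d|ae|3a|91|dc|
→ t2 |ae|3a|91|dc|09|f3|ce|2d|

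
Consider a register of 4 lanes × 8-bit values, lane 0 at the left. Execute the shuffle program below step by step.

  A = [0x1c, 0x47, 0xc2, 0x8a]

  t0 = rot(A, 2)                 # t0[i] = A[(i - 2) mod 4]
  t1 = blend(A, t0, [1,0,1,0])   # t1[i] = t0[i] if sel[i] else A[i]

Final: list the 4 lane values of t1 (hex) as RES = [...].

t0 = [0xc2, 0x8a, 0x1c, 0x47]
t1 = [0xc2, 0x47, 0x1c, 0x8a]

RES = [0xc2, 0x47, 0x1c, 0x8a]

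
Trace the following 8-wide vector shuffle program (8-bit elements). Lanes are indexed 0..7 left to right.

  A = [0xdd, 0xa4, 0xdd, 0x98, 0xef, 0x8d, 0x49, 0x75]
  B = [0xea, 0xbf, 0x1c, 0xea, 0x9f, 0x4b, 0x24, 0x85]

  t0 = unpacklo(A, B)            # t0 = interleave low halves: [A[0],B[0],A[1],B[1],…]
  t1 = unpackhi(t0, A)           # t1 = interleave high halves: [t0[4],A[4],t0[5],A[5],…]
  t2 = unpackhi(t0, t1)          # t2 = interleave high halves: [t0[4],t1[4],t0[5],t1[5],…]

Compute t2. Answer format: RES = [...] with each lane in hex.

RES = [ 0xdd  0x98  0x1c  0x49  0x98  0xea  0xea  0x75 ]

→ t0 |dd|ea|a4|bf|dd|1c|98|ea|
→ t1 |dd|ef|1c|8d|98|49|ea|75|
→ t2 |dd|98|1c|49|98|ea|ea|75|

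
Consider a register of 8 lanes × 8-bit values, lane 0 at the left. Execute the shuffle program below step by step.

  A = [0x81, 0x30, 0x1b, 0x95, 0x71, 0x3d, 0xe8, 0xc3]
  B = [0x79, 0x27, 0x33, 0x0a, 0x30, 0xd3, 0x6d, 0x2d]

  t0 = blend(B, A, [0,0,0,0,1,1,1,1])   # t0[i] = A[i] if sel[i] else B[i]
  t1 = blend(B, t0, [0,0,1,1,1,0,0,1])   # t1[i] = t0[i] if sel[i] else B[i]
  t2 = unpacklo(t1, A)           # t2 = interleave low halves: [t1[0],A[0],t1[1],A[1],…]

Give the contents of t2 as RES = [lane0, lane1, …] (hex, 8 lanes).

→ t0 |79|27|33|0a|71|3d|e8|c3|
→ t1 |79|27|33|0a|71|d3|6d|c3|
→ t2 |79|81|27|30|33|1b|0a|95|

RES = [ 0x79  0x81  0x27  0x30  0x33  0x1b  0x0a  0x95 ]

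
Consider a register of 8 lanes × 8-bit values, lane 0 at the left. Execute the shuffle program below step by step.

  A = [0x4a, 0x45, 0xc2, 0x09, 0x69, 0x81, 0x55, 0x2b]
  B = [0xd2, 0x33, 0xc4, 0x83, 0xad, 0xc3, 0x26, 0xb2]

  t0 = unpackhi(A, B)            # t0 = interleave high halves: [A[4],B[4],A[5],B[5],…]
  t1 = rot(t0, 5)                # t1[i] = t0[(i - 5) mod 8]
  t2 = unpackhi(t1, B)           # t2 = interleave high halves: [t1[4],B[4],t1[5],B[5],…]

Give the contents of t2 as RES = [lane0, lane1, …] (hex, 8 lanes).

→ t0 |69|ad|81|c3|55|26|2b|b2|
→ t1 |c3|55|26|2b|b2|69|ad|81|
→ t2 |b2|ad|69|c3|ad|26|81|b2|

RES = [0xb2, 0xad, 0x69, 0xc3, 0xad, 0x26, 0x81, 0xb2]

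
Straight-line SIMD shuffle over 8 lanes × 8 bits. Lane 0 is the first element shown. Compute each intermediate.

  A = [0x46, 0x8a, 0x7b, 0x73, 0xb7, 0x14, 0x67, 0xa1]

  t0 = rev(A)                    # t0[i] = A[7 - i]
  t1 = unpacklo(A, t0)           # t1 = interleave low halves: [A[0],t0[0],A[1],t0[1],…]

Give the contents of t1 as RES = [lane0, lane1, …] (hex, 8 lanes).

→ t0 |a1|67|14|b7|73|7b|8a|46|
→ t1 |46|a1|8a|67|7b|14|73|b7|

RES = [ 0x46  0xa1  0x8a  0x67  0x7b  0x14  0x73  0xb7 ]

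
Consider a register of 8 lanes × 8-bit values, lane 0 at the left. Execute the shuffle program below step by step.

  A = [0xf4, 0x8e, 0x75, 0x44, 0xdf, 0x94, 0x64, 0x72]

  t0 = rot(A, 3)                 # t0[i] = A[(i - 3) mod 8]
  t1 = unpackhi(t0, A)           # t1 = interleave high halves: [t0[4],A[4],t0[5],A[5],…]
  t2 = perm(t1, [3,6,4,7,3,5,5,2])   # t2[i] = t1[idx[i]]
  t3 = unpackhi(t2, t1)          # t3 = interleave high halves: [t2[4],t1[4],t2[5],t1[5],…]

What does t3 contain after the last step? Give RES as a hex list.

RES = [0x94, 0x44, 0x64, 0x64, 0x64, 0xdf, 0x75, 0x72]

  t0: 94 64 72 f4 8e 75 44 df
  t1: 8e df 75 94 44 64 df 72
  t2: 94 df 44 72 94 64 64 75
  t3: 94 44 64 64 64 df 75 72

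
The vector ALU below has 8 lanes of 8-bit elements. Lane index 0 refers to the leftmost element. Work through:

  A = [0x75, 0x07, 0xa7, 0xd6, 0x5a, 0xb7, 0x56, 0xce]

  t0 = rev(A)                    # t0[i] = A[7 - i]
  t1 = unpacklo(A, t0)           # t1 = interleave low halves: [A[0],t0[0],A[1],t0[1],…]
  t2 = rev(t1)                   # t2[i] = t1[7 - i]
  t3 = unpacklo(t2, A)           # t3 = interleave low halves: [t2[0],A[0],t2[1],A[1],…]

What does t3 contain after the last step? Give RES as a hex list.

RES = [ 0x5a  0x75  0xd6  0x07  0xb7  0xa7  0xa7  0xd6 ]

→ t0 |ce|56|b7|5a|d6|a7|07|75|
→ t1 |75|ce|07|56|a7|b7|d6|5a|
→ t2 |5a|d6|b7|a7|56|07|ce|75|
→ t3 |5a|75|d6|07|b7|a7|a7|d6|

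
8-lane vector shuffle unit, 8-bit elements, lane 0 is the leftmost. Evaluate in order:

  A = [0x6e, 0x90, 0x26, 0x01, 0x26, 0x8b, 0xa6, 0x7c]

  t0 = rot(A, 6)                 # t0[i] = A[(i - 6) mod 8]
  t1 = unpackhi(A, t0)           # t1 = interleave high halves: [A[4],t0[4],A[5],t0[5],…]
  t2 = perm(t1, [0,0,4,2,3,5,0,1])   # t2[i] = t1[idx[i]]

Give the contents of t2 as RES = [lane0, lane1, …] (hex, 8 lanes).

t0 = [0x26, 0x01, 0x26, 0x8b, 0xa6, 0x7c, 0x6e, 0x90]
t1 = [0x26, 0xa6, 0x8b, 0x7c, 0xa6, 0x6e, 0x7c, 0x90]
t2 = [0x26, 0x26, 0xa6, 0x8b, 0x7c, 0x6e, 0x26, 0xa6]

RES = [ 0x26  0x26  0xa6  0x8b  0x7c  0x6e  0x26  0xa6 ]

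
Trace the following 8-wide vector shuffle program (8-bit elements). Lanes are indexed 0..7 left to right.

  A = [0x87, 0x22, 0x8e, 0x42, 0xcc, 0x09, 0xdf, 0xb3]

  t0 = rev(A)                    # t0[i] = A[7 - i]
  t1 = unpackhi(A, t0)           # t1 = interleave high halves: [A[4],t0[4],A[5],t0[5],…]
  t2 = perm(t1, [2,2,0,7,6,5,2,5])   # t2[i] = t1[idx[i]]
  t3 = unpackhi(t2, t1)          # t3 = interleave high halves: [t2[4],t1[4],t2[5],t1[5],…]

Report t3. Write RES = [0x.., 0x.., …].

→ t0 |b3|df|09|cc|42|8e|22|87|
→ t1 |cc|42|09|8e|df|22|b3|87|
→ t2 |09|09|cc|87|b3|22|09|22|
→ t3 |b3|df|22|22|09|b3|22|87|

RES = [ 0xb3  0xdf  0x22  0x22  0x09  0xb3  0x22  0x87 ]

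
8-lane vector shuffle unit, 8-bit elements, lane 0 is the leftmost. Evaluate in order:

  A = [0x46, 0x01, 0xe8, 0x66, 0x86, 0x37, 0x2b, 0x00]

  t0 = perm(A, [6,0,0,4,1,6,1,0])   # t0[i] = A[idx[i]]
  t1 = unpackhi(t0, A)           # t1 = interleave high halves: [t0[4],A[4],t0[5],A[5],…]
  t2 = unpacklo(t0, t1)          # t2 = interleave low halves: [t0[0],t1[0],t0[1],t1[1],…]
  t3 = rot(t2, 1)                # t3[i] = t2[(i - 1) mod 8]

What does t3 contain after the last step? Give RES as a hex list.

→ t0 |2b|46|46|86|01|2b|01|46|
→ t1 |01|86|2b|37|01|2b|46|00|
→ t2 |2b|01|46|86|46|2b|86|37|
→ t3 |37|2b|01|46|86|46|2b|86|

RES = [ 0x37  0x2b  0x01  0x46  0x86  0x46  0x2b  0x86 ]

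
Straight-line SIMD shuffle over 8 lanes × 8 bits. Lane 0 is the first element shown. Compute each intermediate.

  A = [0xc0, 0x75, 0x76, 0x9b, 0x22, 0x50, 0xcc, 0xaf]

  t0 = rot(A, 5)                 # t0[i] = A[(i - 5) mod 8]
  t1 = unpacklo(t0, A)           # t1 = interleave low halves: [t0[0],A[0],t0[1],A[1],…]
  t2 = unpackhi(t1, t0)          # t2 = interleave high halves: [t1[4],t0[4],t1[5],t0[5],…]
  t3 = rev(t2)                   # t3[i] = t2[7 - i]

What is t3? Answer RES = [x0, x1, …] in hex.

  t0: 9b 22 50 cc af c0 75 76
  t1: 9b c0 22 75 50 76 cc 9b
  t2: 50 af 76 c0 cc 75 9b 76
  t3: 76 9b 75 cc c0 76 af 50

RES = [0x76, 0x9b, 0x75, 0xcc, 0xc0, 0x76, 0xaf, 0x50]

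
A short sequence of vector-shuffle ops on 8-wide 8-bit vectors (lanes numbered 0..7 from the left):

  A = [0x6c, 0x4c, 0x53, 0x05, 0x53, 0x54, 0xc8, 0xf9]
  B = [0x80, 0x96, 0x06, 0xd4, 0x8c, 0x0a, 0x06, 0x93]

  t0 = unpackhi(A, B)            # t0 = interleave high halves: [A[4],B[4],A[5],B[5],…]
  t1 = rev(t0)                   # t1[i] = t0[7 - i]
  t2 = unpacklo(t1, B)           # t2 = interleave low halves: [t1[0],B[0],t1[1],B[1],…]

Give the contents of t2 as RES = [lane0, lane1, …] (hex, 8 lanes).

  t0: 53 8c 54 0a c8 06 f9 93
  t1: 93 f9 06 c8 0a 54 8c 53
  t2: 93 80 f9 96 06 06 c8 d4

RES = [0x93, 0x80, 0xf9, 0x96, 0x06, 0x06, 0xc8, 0xd4]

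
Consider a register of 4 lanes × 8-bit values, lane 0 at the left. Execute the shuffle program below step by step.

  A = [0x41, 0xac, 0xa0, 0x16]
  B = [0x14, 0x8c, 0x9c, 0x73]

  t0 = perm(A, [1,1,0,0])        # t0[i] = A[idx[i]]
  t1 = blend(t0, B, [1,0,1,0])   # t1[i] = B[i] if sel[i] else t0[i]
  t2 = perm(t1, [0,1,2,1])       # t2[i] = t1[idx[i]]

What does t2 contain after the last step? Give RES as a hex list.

  t0: ac ac 41 41
  t1: 14 ac 9c 41
  t2: 14 ac 9c ac

RES = [ 0x14  0xac  0x9c  0xac ]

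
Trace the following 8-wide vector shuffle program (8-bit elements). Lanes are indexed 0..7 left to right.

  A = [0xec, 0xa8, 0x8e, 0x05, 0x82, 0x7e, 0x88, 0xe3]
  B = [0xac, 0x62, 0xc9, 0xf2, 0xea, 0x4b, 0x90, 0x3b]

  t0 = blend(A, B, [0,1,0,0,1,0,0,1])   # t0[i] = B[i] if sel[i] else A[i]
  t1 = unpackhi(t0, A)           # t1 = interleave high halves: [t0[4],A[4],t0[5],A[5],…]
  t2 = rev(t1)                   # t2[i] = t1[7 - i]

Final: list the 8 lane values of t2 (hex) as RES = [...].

→ t0 |ec|62|8e|05|ea|7e|88|3b|
→ t1 |ea|82|7e|7e|88|88|3b|e3|
→ t2 |e3|3b|88|88|7e|7e|82|ea|

RES = [ 0xe3  0x3b  0x88  0x88  0x7e  0x7e  0x82  0xea ]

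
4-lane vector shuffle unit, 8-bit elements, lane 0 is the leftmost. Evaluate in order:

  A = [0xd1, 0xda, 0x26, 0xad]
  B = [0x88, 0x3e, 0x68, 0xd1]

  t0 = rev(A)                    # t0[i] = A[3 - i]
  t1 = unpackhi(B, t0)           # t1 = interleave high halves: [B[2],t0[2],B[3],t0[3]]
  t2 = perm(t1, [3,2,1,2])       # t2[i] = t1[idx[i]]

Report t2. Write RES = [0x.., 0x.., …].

RES = [0xd1, 0xd1, 0xda, 0xd1]

→ t0 |ad|26|da|d1|
→ t1 |68|da|d1|d1|
→ t2 |d1|d1|da|d1|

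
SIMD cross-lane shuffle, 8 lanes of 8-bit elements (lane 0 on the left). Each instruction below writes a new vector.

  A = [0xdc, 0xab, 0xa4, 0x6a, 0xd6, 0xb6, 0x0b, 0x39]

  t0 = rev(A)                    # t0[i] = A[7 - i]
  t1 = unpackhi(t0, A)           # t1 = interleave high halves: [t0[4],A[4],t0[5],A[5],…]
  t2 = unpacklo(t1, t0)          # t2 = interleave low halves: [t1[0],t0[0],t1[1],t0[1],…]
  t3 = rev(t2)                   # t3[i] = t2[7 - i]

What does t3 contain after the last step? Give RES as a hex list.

t0 = [0x39, 0x0b, 0xb6, 0xd6, 0x6a, 0xa4, 0xab, 0xdc]
t1 = [0x6a, 0xd6, 0xa4, 0xb6, 0xab, 0x0b, 0xdc, 0x39]
t2 = [0x6a, 0x39, 0xd6, 0x0b, 0xa4, 0xb6, 0xb6, 0xd6]
t3 = [0xd6, 0xb6, 0xb6, 0xa4, 0x0b, 0xd6, 0x39, 0x6a]

RES = [0xd6, 0xb6, 0xb6, 0xa4, 0x0b, 0xd6, 0x39, 0x6a]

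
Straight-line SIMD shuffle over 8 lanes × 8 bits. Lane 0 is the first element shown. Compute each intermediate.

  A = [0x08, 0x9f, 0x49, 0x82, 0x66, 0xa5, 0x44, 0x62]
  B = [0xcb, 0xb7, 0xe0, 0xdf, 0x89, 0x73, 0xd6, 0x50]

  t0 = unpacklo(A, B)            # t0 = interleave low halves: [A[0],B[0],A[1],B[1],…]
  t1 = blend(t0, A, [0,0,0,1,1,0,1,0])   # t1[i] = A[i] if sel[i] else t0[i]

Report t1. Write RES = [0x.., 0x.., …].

RES = [0x08, 0xcb, 0x9f, 0x82, 0x66, 0xe0, 0x44, 0xdf]

  t0: 08 cb 9f b7 49 e0 82 df
  t1: 08 cb 9f 82 66 e0 44 df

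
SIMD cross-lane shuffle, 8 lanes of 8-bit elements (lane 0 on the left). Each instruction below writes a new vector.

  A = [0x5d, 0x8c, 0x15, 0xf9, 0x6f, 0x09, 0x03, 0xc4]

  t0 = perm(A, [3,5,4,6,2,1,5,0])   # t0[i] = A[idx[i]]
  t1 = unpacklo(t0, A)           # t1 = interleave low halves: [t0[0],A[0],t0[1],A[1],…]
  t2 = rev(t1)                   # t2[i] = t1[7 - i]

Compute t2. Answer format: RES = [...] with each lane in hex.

RES = [ 0xf9  0x03  0x15  0x6f  0x8c  0x09  0x5d  0xf9 ]

t0 = [0xf9, 0x09, 0x6f, 0x03, 0x15, 0x8c, 0x09, 0x5d]
t1 = [0xf9, 0x5d, 0x09, 0x8c, 0x6f, 0x15, 0x03, 0xf9]
t2 = [0xf9, 0x03, 0x15, 0x6f, 0x8c, 0x09, 0x5d, 0xf9]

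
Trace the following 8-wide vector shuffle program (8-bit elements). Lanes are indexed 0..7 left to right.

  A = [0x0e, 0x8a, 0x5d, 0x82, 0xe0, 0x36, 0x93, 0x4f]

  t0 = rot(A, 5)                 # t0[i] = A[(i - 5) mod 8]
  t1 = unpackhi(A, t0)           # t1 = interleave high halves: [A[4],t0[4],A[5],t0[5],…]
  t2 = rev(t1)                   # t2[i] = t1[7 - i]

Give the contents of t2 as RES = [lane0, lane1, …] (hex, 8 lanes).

RES = [0x5d, 0x4f, 0x8a, 0x93, 0x0e, 0x36, 0x4f, 0xe0]

t0 = [0x82, 0xe0, 0x36, 0x93, 0x4f, 0x0e, 0x8a, 0x5d]
t1 = [0xe0, 0x4f, 0x36, 0x0e, 0x93, 0x8a, 0x4f, 0x5d]
t2 = [0x5d, 0x4f, 0x8a, 0x93, 0x0e, 0x36, 0x4f, 0xe0]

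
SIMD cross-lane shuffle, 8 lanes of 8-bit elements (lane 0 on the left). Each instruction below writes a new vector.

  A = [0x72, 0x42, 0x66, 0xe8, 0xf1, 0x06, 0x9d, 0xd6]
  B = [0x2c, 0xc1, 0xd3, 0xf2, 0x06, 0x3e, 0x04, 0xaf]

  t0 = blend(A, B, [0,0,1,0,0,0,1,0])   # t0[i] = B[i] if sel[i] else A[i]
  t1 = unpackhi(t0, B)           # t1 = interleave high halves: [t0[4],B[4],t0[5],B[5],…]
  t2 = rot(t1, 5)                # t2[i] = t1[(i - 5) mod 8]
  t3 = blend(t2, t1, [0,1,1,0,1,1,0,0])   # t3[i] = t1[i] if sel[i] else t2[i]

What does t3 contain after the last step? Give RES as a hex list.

  t0: 72 42 d3 e8 f1 06 04 d6
  t1: f1 06 06 3e 04 04 d6 af
  t2: 3e 04 04 d6 af f1 06 06
  t3: 3e 06 06 d6 04 04 06 06

RES = [ 0x3e  0x06  0x06  0xd6  0x04  0x04  0x06  0x06 ]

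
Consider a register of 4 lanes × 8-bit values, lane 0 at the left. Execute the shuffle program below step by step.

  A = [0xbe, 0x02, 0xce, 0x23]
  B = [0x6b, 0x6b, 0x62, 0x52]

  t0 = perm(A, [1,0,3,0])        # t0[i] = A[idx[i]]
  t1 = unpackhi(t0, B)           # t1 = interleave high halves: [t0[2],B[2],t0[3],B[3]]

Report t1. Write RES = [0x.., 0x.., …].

RES = [ 0x23  0x62  0xbe  0x52 ]

→ t0 |02|be|23|be|
→ t1 |23|62|be|52|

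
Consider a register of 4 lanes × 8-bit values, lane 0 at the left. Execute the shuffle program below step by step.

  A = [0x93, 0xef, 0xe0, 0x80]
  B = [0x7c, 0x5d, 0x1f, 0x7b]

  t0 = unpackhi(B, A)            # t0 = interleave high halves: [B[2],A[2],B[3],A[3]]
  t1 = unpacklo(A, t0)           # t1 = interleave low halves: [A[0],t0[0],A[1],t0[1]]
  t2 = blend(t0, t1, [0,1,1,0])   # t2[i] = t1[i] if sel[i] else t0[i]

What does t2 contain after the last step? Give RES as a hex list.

→ t0 |1f|e0|7b|80|
→ t1 |93|1f|ef|e0|
→ t2 |1f|1f|ef|80|

RES = [ 0x1f  0x1f  0xef  0x80 ]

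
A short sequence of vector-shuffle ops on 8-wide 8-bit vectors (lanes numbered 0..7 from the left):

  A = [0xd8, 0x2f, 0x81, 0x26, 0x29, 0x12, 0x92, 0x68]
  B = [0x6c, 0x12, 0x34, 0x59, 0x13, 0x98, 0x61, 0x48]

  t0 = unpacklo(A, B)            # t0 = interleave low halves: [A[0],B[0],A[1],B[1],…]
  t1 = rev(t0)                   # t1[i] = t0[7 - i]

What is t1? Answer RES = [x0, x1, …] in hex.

RES = [0x59, 0x26, 0x34, 0x81, 0x12, 0x2f, 0x6c, 0xd8]

t0 = [0xd8, 0x6c, 0x2f, 0x12, 0x81, 0x34, 0x26, 0x59]
t1 = [0x59, 0x26, 0x34, 0x81, 0x12, 0x2f, 0x6c, 0xd8]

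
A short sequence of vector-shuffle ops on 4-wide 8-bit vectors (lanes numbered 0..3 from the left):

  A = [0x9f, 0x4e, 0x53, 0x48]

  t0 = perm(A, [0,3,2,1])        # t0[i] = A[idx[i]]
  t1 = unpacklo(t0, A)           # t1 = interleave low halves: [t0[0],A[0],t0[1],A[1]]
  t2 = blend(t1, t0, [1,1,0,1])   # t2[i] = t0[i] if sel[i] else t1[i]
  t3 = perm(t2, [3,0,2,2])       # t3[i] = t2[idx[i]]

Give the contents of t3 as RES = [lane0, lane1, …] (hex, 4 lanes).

RES = [ 0x4e  0x9f  0x48  0x48 ]

  t0: 9f 48 53 4e
  t1: 9f 9f 48 4e
  t2: 9f 48 48 4e
  t3: 4e 9f 48 48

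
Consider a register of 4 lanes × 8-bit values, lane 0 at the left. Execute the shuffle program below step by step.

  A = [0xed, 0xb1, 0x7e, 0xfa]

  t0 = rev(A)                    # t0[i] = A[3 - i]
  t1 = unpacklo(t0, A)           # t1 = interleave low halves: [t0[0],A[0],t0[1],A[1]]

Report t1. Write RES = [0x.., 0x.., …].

RES = [ 0xfa  0xed  0x7e  0xb1 ]

t0 = [0xfa, 0x7e, 0xb1, 0xed]
t1 = [0xfa, 0xed, 0x7e, 0xb1]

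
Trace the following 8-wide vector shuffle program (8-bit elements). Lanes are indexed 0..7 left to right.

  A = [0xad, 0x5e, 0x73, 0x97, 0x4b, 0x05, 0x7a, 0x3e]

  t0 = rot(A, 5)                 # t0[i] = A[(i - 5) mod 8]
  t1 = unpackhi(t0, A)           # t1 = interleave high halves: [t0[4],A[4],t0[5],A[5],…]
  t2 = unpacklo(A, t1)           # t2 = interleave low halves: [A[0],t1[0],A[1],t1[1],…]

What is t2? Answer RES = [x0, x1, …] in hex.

→ t0 |97|4b|05|7a|3e|ad|5e|73|
→ t1 |3e|4b|ad|05|5e|7a|73|3e|
→ t2 |ad|3e|5e|4b|73|ad|97|05|

RES = [0xad, 0x3e, 0x5e, 0x4b, 0x73, 0xad, 0x97, 0x05]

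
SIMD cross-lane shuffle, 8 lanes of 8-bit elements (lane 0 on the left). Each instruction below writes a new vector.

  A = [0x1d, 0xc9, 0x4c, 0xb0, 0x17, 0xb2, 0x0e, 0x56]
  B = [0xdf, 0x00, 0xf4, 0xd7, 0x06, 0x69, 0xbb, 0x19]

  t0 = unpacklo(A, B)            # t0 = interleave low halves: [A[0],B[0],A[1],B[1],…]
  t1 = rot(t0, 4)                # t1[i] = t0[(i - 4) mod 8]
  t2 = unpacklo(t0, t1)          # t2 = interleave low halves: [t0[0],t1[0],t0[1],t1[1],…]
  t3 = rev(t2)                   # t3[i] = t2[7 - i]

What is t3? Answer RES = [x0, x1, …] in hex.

  t0: 1d df c9 00 4c f4 b0 d7
  t1: 4c f4 b0 d7 1d df c9 00
  t2: 1d 4c df f4 c9 b0 00 d7
  t3: d7 00 b0 c9 f4 df 4c 1d

RES = [0xd7, 0x00, 0xb0, 0xc9, 0xf4, 0xdf, 0x4c, 0x1d]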